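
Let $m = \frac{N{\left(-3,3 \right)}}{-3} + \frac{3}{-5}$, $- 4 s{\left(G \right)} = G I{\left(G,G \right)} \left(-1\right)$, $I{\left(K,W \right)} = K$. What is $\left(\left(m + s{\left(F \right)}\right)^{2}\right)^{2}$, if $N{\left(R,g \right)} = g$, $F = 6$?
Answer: $\frac{1874161}{625} \approx 2998.7$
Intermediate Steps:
$s{\left(G \right)} = \frac{G^{2}}{4}$ ($s{\left(G \right)} = - \frac{G G \left(-1\right)}{4} = - \frac{G^{2} \left(-1\right)}{4} = - \frac{\left(-1\right) G^{2}}{4} = \frac{G^{2}}{4}$)
$m = - \frac{8}{5}$ ($m = \frac{3}{-3} + \frac{3}{-5} = 3 \left(- \frac{1}{3}\right) + 3 \left(- \frac{1}{5}\right) = -1 - \frac{3}{5} = - \frac{8}{5} \approx -1.6$)
$\left(\left(m + s{\left(F \right)}\right)^{2}\right)^{2} = \left(\left(- \frac{8}{5} + \frac{6^{2}}{4}\right)^{2}\right)^{2} = \left(\left(- \frac{8}{5} + \frac{1}{4} \cdot 36\right)^{2}\right)^{2} = \left(\left(- \frac{8}{5} + 9\right)^{2}\right)^{2} = \left(\left(\frac{37}{5}\right)^{2}\right)^{2} = \left(\frac{1369}{25}\right)^{2} = \frac{1874161}{625}$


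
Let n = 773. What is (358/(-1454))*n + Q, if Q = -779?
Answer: -704700/727 ≈ -969.33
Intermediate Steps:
(358/(-1454))*n + Q = (358/(-1454))*773 - 779 = (358*(-1/1454))*773 - 779 = -179/727*773 - 779 = -138367/727 - 779 = -704700/727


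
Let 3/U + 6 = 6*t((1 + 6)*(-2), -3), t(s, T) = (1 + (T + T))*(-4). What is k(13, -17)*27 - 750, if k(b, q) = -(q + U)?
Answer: -11085/38 ≈ -291.71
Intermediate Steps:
t(s, T) = -4 - 8*T (t(s, T) = (1 + 2*T)*(-4) = -4 - 8*T)
U = 1/38 (U = 3/(-6 + 6*(-4 - 8*(-3))) = 3/(-6 + 6*(-4 + 24)) = 3/(-6 + 6*20) = 3/(-6 + 120) = 3/114 = 3*(1/114) = 1/38 ≈ 0.026316)
k(b, q) = -1/38 - q (k(b, q) = -(q + 1/38) = -(1/38 + q) = -1/38 - q)
k(13, -17)*27 - 750 = (-1/38 - 1*(-17))*27 - 750 = (-1/38 + 17)*27 - 750 = (645/38)*27 - 750 = 17415/38 - 750 = -11085/38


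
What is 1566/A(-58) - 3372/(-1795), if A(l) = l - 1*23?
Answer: -93994/5385 ≈ -17.455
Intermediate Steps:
A(l) = -23 + l (A(l) = l - 23 = -23 + l)
1566/A(-58) - 3372/(-1795) = 1566/(-23 - 58) - 3372/(-1795) = 1566/(-81) - 3372*(-1/1795) = 1566*(-1/81) + 3372/1795 = -58/3 + 3372/1795 = -93994/5385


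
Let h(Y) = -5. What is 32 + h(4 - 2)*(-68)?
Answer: 372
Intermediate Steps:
32 + h(4 - 2)*(-68) = 32 - 5*(-68) = 32 + 340 = 372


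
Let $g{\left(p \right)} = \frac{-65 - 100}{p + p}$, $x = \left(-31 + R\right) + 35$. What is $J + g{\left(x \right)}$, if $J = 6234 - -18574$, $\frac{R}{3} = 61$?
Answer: $\frac{843457}{34} \approx 24808.0$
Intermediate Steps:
$R = 183$ ($R = 3 \cdot 61 = 183$)
$x = 187$ ($x = \left(-31 + 183\right) + 35 = 152 + 35 = 187$)
$J = 24808$ ($J = 6234 + 18574 = 24808$)
$g{\left(p \right)} = - \frac{165}{2 p}$
$J + g{\left(x \right)} = 24808 - \frac{165}{2 \cdot 187} = 24808 - \frac{15}{34} = \frac{843457}{34}$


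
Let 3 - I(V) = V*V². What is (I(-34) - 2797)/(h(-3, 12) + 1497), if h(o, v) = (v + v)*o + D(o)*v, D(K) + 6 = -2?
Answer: 12170/443 ≈ 27.472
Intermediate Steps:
D(K) = -8 (D(K) = -6 - 2 = -8)
h(o, v) = -8*v + 2*o*v (h(o, v) = (v + v)*o - 8*v = (2*v)*o - 8*v = 2*o*v - 8*v = -8*v + 2*o*v)
I(V) = 3 - V³ (I(V) = 3 - V*V² = 3 - V³)
(I(-34) - 2797)/(h(-3, 12) + 1497) = ((3 - 1*(-34)³) - 2797)/(2*12*(-4 - 3) + 1497) = ((3 - 1*(-39304)) - 2797)/(2*12*(-7) + 1497) = ((3 + 39304) - 2797)/(-168 + 1497) = (39307 - 2797)/1329 = 36510*(1/1329) = 12170/443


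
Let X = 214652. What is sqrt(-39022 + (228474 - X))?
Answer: 60*I*sqrt(7) ≈ 158.75*I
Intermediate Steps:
sqrt(-39022 + (228474 - X)) = sqrt(-39022 + (228474 - 1*214652)) = sqrt(-39022 + (228474 - 214652)) = sqrt(-39022 + 13822) = sqrt(-25200) = 60*I*sqrt(7)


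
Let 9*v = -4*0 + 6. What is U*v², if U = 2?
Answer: 8/9 ≈ 0.88889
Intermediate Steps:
v = ⅔ (v = (-4*0 + 6)/9 = (0 + 6)/9 = (⅑)*6 = ⅔ ≈ 0.66667)
U*v² = 2*(⅔)² = 2*(4/9) = 8/9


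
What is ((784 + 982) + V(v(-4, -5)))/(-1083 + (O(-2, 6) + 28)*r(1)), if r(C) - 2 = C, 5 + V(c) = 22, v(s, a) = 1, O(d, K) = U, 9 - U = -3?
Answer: -1783/963 ≈ -1.8515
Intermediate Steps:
U = 12 (U = 9 - 1*(-3) = 9 + 3 = 12)
O(d, K) = 12
V(c) = 17 (V(c) = -5 + 22 = 17)
r(C) = 2 + C
((784 + 982) + V(v(-4, -5)))/(-1083 + (O(-2, 6) + 28)*r(1)) = ((784 + 982) + 17)/(-1083 + (12 + 28)*(2 + 1)) = (1766 + 17)/(-1083 + 40*3) = 1783/(-1083 + 120) = 1783/(-963) = 1783*(-1/963) = -1783/963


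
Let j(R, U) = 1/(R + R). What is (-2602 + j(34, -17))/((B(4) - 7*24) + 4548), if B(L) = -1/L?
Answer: -176935/297823 ≈ -0.59409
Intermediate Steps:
j(R, U) = 1/(2*R)
(-2602 + j(34, -17))/((B(4) - 7*24) + 4548) = (-2602 + (½)/34)/((-1/4 - 7*24) + 4548) = (-2602 + (½)*(1/34))/((-1*¼ - 168) + 4548) = (-2602 + 1/68)/((-¼ - 168) + 4548) = -176935/(68*(-673/4 + 4548)) = -176935/(68*17519/4) = -176935/68*4/17519 = -176935/297823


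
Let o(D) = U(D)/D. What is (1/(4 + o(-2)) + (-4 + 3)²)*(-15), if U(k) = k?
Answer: -18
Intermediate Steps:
o(D) = 1 (o(D) = D/D = 1)
(1/(4 + o(-2)) + (-4 + 3)²)*(-15) = (1/(4 + 1) + (-4 + 3)²)*(-15) = (1/5 + (-1)²)*(-15) = (⅕ + 1)*(-15) = (6/5)*(-15) = -18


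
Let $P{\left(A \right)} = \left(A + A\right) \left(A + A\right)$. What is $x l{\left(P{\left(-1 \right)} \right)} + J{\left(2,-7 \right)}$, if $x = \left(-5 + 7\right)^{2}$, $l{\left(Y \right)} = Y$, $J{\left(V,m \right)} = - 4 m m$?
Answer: $-180$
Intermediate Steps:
$J{\left(V,m \right)} = - 4 m^{2}$
$P{\left(A \right)} = 4 A^{2}$ ($P{\left(A \right)} = 2 A 2 A = 4 A^{2}$)
$x = 4$ ($x = 2^{2} = 4$)
$x l{\left(P{\left(-1 \right)} \right)} + J{\left(2,-7 \right)} = 4 \cdot 4 \left(-1\right)^{2} - 4 \left(-7\right)^{2} = 4 \cdot 4 \cdot 1 - 196 = 4 \cdot 4 - 196 = 16 - 196 = -180$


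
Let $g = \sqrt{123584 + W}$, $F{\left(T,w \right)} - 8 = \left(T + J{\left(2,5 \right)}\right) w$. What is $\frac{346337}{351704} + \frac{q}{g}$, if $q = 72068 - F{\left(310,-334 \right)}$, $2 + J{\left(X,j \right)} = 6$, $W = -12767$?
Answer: $\frac{346337}{351704} + \frac{176936 \sqrt{12313}}{36939} \approx 532.5$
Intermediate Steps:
$J{\left(X,j \right)} = 4$ ($J{\left(X,j \right)} = -2 + 6 = 4$)
$F{\left(T,w \right)} = 8 + w \left(4 + T\right)$ ($F{\left(T,w \right)} = 8 + \left(T + 4\right) w = 8 + \left(4 + T\right) w = 8 + w \left(4 + T\right)$)
$g = 3 \sqrt{12313}$ ($g = \sqrt{123584 - 12767} = \sqrt{110817} = 3 \sqrt{12313} \approx 332.89$)
$q = 176936$ ($q = 72068 - \left(8 + 4 \left(-334\right) + 310 \left(-334\right)\right) = 72068 - \left(8 - 1336 - 103540\right) = 72068 - -104868 = 72068 + 104868 = 176936$)
$\frac{346337}{351704} + \frac{q}{g} = \frac{346337}{351704} + \frac{176936}{3 \sqrt{12313}} = 346337 \cdot \frac{1}{351704} + 176936 \frac{\sqrt{12313}}{36939} = \frac{346337}{351704} + \frac{176936 \sqrt{12313}}{36939}$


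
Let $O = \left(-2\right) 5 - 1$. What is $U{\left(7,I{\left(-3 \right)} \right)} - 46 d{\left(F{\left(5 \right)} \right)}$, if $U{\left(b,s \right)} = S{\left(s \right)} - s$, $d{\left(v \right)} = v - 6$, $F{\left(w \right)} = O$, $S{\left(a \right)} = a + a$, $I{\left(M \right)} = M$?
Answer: $779$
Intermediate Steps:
$S{\left(a \right)} = 2 a$
$O = -11$ ($O = -10 - 1 = -11$)
$F{\left(w \right)} = -11$
$d{\left(v \right)} = -6 + v$
$U{\left(b,s \right)} = s$ ($U{\left(b,s \right)} = 2 s - s = s$)
$U{\left(7,I{\left(-3 \right)} \right)} - 46 d{\left(F{\left(5 \right)} \right)} = -3 - 46 \left(-6 - 11\right) = -3 - -782 = -3 + 782 = 779$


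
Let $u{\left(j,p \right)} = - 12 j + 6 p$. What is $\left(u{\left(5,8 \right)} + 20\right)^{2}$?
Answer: $64$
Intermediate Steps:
$\left(u{\left(5,8 \right)} + 20\right)^{2} = \left(\left(\left(-12\right) 5 + 6 \cdot 8\right) + 20\right)^{2} = \left(\left(-60 + 48\right) + 20\right)^{2} = \left(-12 + 20\right)^{2} = 8^{2} = 64$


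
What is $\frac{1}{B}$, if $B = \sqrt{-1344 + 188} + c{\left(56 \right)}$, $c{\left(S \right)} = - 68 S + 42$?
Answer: $- \frac{1883}{7091956} - \frac{17 i}{7091956} \approx -0.00026551 - 2.3971 \cdot 10^{-6} i$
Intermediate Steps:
$c{\left(S \right)} = 42 - 68 S$
$B = -3766 + 34 i$ ($B = \sqrt{-1344 + 188} + \left(42 - 3808\right) = \sqrt{-1156} + \left(42 - 3808\right) = 34 i - 3766 = -3766 + 34 i \approx -3766.0 + 34.0 i$)
$\frac{1}{B} = \frac{1}{-3766 + 34 i} = \frac{-3766 - 34 i}{14183912}$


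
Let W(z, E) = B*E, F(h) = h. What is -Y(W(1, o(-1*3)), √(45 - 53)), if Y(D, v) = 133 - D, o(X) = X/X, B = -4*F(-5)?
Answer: -113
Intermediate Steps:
B = 20 (B = -4*(-5) = 20)
o(X) = 1
W(z, E) = 20*E
-Y(W(1, o(-1*3)), √(45 - 53)) = -(133 - 20) = -1*113 = -113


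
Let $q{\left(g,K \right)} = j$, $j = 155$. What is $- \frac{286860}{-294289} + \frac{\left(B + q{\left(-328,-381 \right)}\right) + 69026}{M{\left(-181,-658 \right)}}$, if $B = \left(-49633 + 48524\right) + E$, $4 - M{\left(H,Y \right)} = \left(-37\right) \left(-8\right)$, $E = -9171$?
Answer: $- \frac{17250153269}{85932388} \approx -200.74$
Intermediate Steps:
$q{\left(g,K \right)} = 155$
$M{\left(H,Y \right)} = -292$ ($M{\left(H,Y \right)} = 4 - \left(-37\right) \left(-8\right) = 4 - 296 = -292$)
$B = -10280$ ($B = \left(-49633 + 48524\right) - 9171 = -1109 - 9171 = -10280$)
$- \frac{286860}{-294289} + \frac{\left(B + q{\left(-328,-381 \right)}\right) + 69026}{M{\left(-181,-658 \right)}} = - \frac{286860}{-294289} + \frac{\left(-10280 + 155\right) + 69026}{-292} = \left(-286860\right) \left(- \frac{1}{294289}\right) + \left(-10125 + 69026\right) \left(- \frac{1}{292}\right) = \frac{286860}{294289} + 58901 \left(- \frac{1}{292}\right) = \frac{286860}{294289} - \frac{58901}{292} = - \frac{17250153269}{85932388}$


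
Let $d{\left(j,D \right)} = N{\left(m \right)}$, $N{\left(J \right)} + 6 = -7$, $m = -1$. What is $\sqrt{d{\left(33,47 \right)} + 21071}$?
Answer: $\sqrt{21058} \approx 145.11$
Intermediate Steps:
$N{\left(J \right)} = -13$ ($N{\left(J \right)} = -6 - 7 = -13$)
$d{\left(j,D \right)} = -13$
$\sqrt{d{\left(33,47 \right)} + 21071} = \sqrt{-13 + 21071} = \sqrt{21058}$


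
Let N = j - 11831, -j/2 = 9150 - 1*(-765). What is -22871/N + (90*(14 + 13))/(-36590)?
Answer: 75991366/115847599 ≈ 0.65596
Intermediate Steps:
j = -19830 (j = -2*(9150 - 1*(-765)) = -2*(9150 + 765) = -2*9915 = -19830)
N = -31661 (N = -19830 - 11831 = -31661)
-22871/N + (90*(14 + 13))/(-36590) = -22871/(-31661) + (90*(14 + 13))/(-36590) = -22871*(-1/31661) + (90*27)*(-1/36590) = 22871/31661 + 2430*(-1/36590) = 22871/31661 - 243/3659 = 75991366/115847599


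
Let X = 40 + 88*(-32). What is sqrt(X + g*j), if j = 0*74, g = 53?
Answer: 2*I*sqrt(694) ≈ 52.688*I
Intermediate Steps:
j = 0
X = -2776 (X = 40 - 2816 = -2776)
sqrt(X + g*j) = sqrt(-2776 + 53*0) = sqrt(-2776 + 0) = sqrt(-2776) = 2*I*sqrt(694)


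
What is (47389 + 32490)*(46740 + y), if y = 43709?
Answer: 7224975671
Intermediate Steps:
(47389 + 32490)*(46740 + y) = (47389 + 32490)*(46740 + 43709) = 79879*90449 = 7224975671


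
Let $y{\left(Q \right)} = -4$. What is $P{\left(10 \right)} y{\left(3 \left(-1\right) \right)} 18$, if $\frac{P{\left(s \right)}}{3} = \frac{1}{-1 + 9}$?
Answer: $-27$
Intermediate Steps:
$P{\left(s \right)} = \frac{3}{8}$ ($P{\left(s \right)} = \frac{3}{-1 + 9} = \frac{3}{8}$)
$P{\left(10 \right)} y{\left(3 \left(-1\right) \right)} 18 = \frac{3}{8} \left(-4\right) 18 = \left(- \frac{3}{2}\right) 18 = -27$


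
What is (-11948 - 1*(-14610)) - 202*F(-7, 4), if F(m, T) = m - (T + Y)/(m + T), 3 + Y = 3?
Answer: 11420/3 ≈ 3806.7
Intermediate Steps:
Y = 0 (Y = -3 + 3 = 0)
F(m, T) = m - T/(T + m) (F(m, T) = m - (T + 0)/(m + T) = m - T/(T + m))
(-11948 - 1*(-14610)) - 202*F(-7, 4) = (-11948 - 1*(-14610)) - 202*((-7)² - 1*4 + 4*(-7))/(4 - 7) = (-11948 + 14610) - 202*(49 - 4 - 28)/(-3) = 2662 - (-202)*17/3 = 2662 - 202*(-17/3) = 2662 + 3434/3 = 11420/3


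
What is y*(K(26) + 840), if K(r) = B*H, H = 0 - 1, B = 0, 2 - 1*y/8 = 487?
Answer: -3259200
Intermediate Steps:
y = -3880 (y = 16 - 8*487 = 16 - 3896 = -3880)
H = -1
K(r) = 0 (K(r) = 0*(-1) = 0)
y*(K(26) + 840) = -3880*(0 + 840) = -3880*840 = -3259200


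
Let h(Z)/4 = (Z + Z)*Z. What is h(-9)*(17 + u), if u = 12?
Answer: 18792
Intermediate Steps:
h(Z) = 8*Z**2 (h(Z) = 4*((Z + Z)*Z) = 4*((2*Z)*Z) = 4*(2*Z**2) = 8*Z**2)
h(-9)*(17 + u) = (8*(-9)**2)*(17 + 12) = (8*81)*29 = 648*29 = 18792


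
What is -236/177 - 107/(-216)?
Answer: -181/216 ≈ -0.83796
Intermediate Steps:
-236/177 - 107/(-216) = -236*1/177 - 107*(-1/216) = -4/3 + 107/216 = -181/216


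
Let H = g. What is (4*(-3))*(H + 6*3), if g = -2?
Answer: -192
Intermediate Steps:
H = -2
(4*(-3))*(H + 6*3) = (4*(-3))*(-2 + 6*3) = -12*(-2 + 18) = -12*16 = -192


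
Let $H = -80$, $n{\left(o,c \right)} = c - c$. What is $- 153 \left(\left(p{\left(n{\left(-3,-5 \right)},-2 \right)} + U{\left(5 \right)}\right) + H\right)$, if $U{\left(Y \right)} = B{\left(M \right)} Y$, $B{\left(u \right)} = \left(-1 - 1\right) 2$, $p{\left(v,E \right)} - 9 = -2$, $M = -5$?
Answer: $14229$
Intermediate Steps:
$n{\left(o,c \right)} = 0$
$p{\left(v,E \right)} = 7$ ($p{\left(v,E \right)} = 9 - 2 = 7$)
$B{\left(u \right)} = -4$ ($B{\left(u \right)} = \left(-2\right) 2 = -4$)
$U{\left(Y \right)} = - 4 Y$
$- 153 \left(\left(p{\left(n{\left(-3,-5 \right)},-2 \right)} + U{\left(5 \right)}\right) + H\right) = - 153 \left(\left(7 - 20\right) - 80\right) = - 153 \left(-13 - 80\right) = \left(-153\right) \left(-93\right) = 14229$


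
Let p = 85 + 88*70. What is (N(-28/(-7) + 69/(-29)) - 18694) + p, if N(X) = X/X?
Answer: -12448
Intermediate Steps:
p = 6245 (p = 85 + 6160 = 6245)
N(X) = 1
(N(-28/(-7) + 69/(-29)) - 18694) + p = (1 - 18694) + 6245 = -18693 + 6245 = -12448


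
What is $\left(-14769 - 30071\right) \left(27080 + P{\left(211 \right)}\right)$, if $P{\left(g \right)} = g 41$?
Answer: $-1602178040$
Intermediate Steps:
$P{\left(g \right)} = 41 g$
$\left(-14769 - 30071\right) \left(27080 + P{\left(211 \right)}\right) = \left(-14769 - 30071\right) \left(27080 + 41 \cdot 211\right) = - 44840 \left(27080 + 8651\right) = \left(-44840\right) 35731 = -1602178040$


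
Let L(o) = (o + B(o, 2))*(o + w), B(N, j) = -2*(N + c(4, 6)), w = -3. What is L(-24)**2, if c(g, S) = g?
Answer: 186624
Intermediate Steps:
B(N, j) = -8 - 2*N (B(N, j) = -2*(N + 4) = -2*(4 + N) = -8 - 2*N)
L(o) = (-8 - o)*(-3 + o) (L(o) = (o + (-8 - 2*o))*(o - 3) = (-8 - o)*(-3 + o))
L(-24)**2 = (24 - 1*(-24)**2 - 5*(-24))**2 = (24 - 1*576 + 120)**2 = (24 - 576 + 120)**2 = (-432)**2 = 186624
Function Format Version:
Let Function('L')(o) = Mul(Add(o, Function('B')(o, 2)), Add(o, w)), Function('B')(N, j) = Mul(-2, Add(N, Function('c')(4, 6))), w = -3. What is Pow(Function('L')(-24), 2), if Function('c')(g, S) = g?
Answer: 186624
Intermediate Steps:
Function('B')(N, j) = Add(-8, Mul(-2, N)) (Function('B')(N, j) = Mul(-2, Add(N, 4)) = Mul(-2, Add(4, N)) = Add(-8, Mul(-2, N)))
Function('L')(o) = Mul(Add(-8, Mul(-1, o)), Add(-3, o)) (Function('L')(o) = Mul(Add(o, Add(-8, Mul(-2, o))), Add(o, -3)) = Mul(Add(-8, Mul(-1, o)), Add(-3, o)))
Pow(Function('L')(-24), 2) = Pow(Add(24, Mul(-1, Pow(-24, 2)), Mul(-5, -24)), 2) = Pow(Add(24, Mul(-1, 576), 120), 2) = Pow(Add(24, -576, 120), 2) = Pow(-432, 2) = 186624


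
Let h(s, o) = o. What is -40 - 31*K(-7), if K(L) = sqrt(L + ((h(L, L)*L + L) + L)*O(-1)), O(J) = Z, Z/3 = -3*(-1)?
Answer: -40 - 62*sqrt(77) ≈ -584.05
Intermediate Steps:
Z = 9 (Z = 3*(-3*(-1)) = 3*3 = 9)
O(J) = 9
K(L) = sqrt(9*L**2 + 19*L) (K(L) = sqrt(L + ((L*L + L) + L)*9) = sqrt(L + ((L**2 + L) + L)*9) = sqrt(L + ((L + L**2) + L)*9) = sqrt(L + (L**2 + 2*L)*9) = sqrt(L + (9*L**2 + 18*L)) = sqrt(9*L**2 + 19*L))
-40 - 31*K(-7) = -40 - 31*2*sqrt(77) = -40 - 62*sqrt(77)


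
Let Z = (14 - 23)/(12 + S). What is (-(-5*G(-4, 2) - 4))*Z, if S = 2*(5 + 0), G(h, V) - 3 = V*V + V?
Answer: -441/22 ≈ -20.045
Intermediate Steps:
G(h, V) = 3 + V + V² (G(h, V) = 3 + (V*V + V) = 3 + (V² + V) = 3 + (V + V²) = 3 + V + V²)
S = 10 (S = 2*5 = 10)
Z = -9/22 (Z = (14 - 23)/(12 + 10) = -9/22 ≈ -0.40909)
(-(-5*G(-4, 2) - 4))*Z = -(-5*(3 + 2 + 2²) - 4)*(-9/22) = -(-5*(3 + 2 + 4) - 4)*(-9/22) = -(-5*9 - 4)*(-9/22) = -(-45 - 4)*(-9/22) = -1*(-49)*(-9/22) = 49*(-9/22) = -441/22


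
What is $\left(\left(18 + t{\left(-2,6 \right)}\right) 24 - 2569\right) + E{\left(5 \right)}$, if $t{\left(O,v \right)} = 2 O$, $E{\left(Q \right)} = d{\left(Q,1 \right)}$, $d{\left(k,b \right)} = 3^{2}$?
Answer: $-2224$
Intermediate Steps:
$d{\left(k,b \right)} = 9$
$E{\left(Q \right)} = 9$
$\left(\left(18 + t{\left(-2,6 \right)}\right) 24 - 2569\right) + E{\left(5 \right)} = \left(\left(18 + 2 \left(-2\right)\right) 24 - 2569\right) + 9 = \left(\left(18 - 4\right) 24 - 2569\right) + 9 = \left(14 \cdot 24 - 2569\right) + 9 = \left(336 - 2569\right) + 9 = -2233 + 9 = -2224$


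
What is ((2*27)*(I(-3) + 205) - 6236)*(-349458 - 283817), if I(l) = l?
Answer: -2958660800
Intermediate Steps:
((2*27)*(I(-3) + 205) - 6236)*(-349458 - 283817) = ((2*27)*(-3 + 205) - 6236)*(-349458 - 283817) = (54*202 - 6236)*(-633275) = (10908 - 6236)*(-633275) = 4672*(-633275) = -2958660800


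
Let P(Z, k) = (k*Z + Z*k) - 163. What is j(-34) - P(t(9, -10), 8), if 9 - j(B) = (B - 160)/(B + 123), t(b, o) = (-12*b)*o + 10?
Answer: -1536658/89 ≈ -17266.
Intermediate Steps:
t(b, o) = 10 - 12*b*o (t(b, o) = -12*b*o + 10 = 10 - 12*b*o)
P(Z, k) = -163 + 2*Z*k (P(Z, k) = (Z*k + Z*k) - 163 = 2*Z*k - 163 = -163 + 2*Z*k)
j(B) = 9 - (-160 + B)/(123 + B) (j(B) = 9 - (B - 160)/(B + 123) = 9 - (-160 + B)/(123 + B))
j(-34) - P(t(9, -10), 8) = (1267 + 8*(-34))/(123 - 34) - (-163 + 2*(10 - 12*9*(-10))*8) = (1267 - 272)/89 - (-163 + 2*(10 + 1080)*8) = (1/89)*995 - (-163 + 2*1090*8) = 995/89 - (-163 + 17440) = 995/89 - 1*17277 = 995/89 - 17277 = -1536658/89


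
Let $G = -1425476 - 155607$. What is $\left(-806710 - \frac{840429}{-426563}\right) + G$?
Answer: $- \frac{1018543305030}{426563} \approx -2.3878 \cdot 10^{6}$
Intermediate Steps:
$G = -1581083$
$\left(-806710 - \frac{840429}{-426563}\right) + G = \left(-806710 - \frac{840429}{-426563}\right) - 1581083 = \left(-806710 - - \frac{840429}{426563}\right) - 1581083 = \left(-806710 + \frac{840429}{426563}\right) - 1581083 = - \frac{344111797301}{426563} - 1581083 = - \frac{1018543305030}{426563}$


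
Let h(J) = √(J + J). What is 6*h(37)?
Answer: 6*√74 ≈ 51.614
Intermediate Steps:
h(J) = √2*√J (h(J) = √(2*J) = √2*√J)
6*h(37) = 6*(√2*√37) = 6*√74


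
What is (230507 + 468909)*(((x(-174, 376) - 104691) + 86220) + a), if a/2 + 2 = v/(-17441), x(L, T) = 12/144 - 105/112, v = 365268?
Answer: -1355333536236043/104646 ≈ -1.2952e+10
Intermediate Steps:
x(L, T) = -41/48 (x(L, T) = 12*(1/144) - 105*1/112 = 1/12 - 15/16 = -41/48)
a = -800300/17441 (a = -4 + 2*(365268/(-17441)) = -4 + 2*(365268*(-1/17441)) = -4 + 2*(-365268/17441) = -4 - 730536/17441 = -800300/17441 ≈ -45.886)
(230507 + 468909)*(((x(-174, 376) - 104691) + 86220) + a) = (230507 + 468909)*(((-41/48 - 104691) + 86220) - 800300/17441) = 699416*((-5025209/48 + 86220) - 800300/17441) = 699416*(-886649/48 - 800300/17441) = 699416*(-15502459609/837168) = -1355333536236043/104646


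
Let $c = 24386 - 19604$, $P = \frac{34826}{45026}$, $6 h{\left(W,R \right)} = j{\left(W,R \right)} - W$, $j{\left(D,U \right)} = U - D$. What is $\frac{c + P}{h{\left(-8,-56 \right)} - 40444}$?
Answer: $- \frac{323023737}{2731997576} \approx -0.11824$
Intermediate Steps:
$h{\left(W,R \right)} = - \frac{W}{3} + \frac{R}{6}$ ($h{\left(W,R \right)} = \frac{\left(R - W\right) - W}{6} = \frac{R - 2 W}{6} = - \frac{W}{3} + \frac{R}{6}$)
$P = \frac{17413}{22513}$ ($P = 34826 \cdot \frac{1}{45026} = \frac{17413}{22513} \approx 0.77346$)
$c = 4782$
$\frac{c + P}{h{\left(-8,-56 \right)} - 40444} = \frac{4782 + \frac{17413}{22513}}{\left(\left(- \frac{1}{3}\right) \left(-8\right) + \frac{1}{6} \left(-56\right)\right) - 40444} = \frac{107674579}{22513 \left(\left(\frac{8}{3} - \frac{28}{3}\right) - 40444\right)} = \frac{107674579}{22513 \left(- \frac{20}{3} - 40444\right)} = \frac{107674579}{22513 \left(- \frac{121352}{3}\right)} = \frac{107674579}{22513} \left(- \frac{3}{121352}\right) = - \frac{323023737}{2731997576}$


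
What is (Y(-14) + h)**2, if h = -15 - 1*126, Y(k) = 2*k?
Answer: 28561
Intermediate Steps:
h = -141 (h = -15 - 126 = -141)
(Y(-14) + h)**2 = (2*(-14) - 141)**2 = (-28 - 141)**2 = (-169)**2 = 28561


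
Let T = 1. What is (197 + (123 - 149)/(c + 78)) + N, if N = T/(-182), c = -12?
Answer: 1180783/6006 ≈ 196.60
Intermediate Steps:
N = -1/182 (N = 1/(-182) = 1*(-1/182) = -1/182 ≈ -0.0054945)
(197 + (123 - 149)/(c + 78)) + N = (197 + (123 - 149)/(-12 + 78)) - 1/182 = (197 - 26/66) - 1/182 = (197 - 26*1/66) - 1/182 = (197 - 13/33) - 1/182 = 6488/33 - 1/182 = 1180783/6006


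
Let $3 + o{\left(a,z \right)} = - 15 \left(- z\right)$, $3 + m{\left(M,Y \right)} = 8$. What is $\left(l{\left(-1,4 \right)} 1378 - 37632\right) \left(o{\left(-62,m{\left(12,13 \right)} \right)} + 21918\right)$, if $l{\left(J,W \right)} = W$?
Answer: $-706318800$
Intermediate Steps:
$m{\left(M,Y \right)} = 5$ ($m{\left(M,Y \right)} = -3 + 8 = 5$)
$o{\left(a,z \right)} = -3 + 15 z$ ($o{\left(a,z \right)} = -3 - 15 \left(- z\right) = -3 + 15 z$)
$\left(l{\left(-1,4 \right)} 1378 - 37632\right) \left(o{\left(-62,m{\left(12,13 \right)} \right)} + 21918\right) = \left(4 \cdot 1378 - 37632\right) \left(\left(-3 + 15 \cdot 5\right) + 21918\right) = \left(5512 - 37632\right) \left(\left(-3 + 75\right) + 21918\right) = - 32120 \left(72 + 21918\right) = \left(-32120\right) 21990 = -706318800$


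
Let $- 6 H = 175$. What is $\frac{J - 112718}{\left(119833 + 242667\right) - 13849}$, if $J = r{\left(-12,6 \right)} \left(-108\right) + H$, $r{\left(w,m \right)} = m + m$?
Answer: $- \frac{684259}{2091906} \approx -0.3271$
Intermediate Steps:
$H = - \frac{175}{6}$ ($H = \left(- \frac{1}{6}\right) 175 = - \frac{175}{6} \approx -29.167$)
$r{\left(w,m \right)} = 2 m$
$J = - \frac{7951}{6}$ ($J = 2 \cdot 6 \left(-108\right) - \frac{175}{6} = 12 \left(-108\right) - \frac{175}{6} = -1296 - \frac{175}{6} = - \frac{7951}{6} \approx -1325.2$)
$\frac{J - 112718}{\left(119833 + 242667\right) - 13849} = \frac{- \frac{7951}{6} - 112718}{\left(119833 + 242667\right) - 13849} = - \frac{684259}{6 \left(362500 - 13849\right)} = - \frac{684259}{6 \cdot 348651} = \left(- \frac{684259}{6}\right) \frac{1}{348651} = - \frac{684259}{2091906}$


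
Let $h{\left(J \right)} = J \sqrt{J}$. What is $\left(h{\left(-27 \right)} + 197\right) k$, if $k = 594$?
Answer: $117018 - 48114 i \sqrt{3} \approx 1.1702 \cdot 10^{5} - 83336.0 i$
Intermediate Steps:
$h{\left(J \right)} = J^{\frac{3}{2}}$
$\left(h{\left(-27 \right)} + 197\right) k = \left(\left(-27\right)^{\frac{3}{2}} + 197\right) 594 = \left(- 81 i \sqrt{3} + 197\right) 594 = \left(197 - 81 i \sqrt{3}\right) 594 = 117018 - 48114 i \sqrt{3}$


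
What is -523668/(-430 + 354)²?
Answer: -130917/1444 ≈ -90.663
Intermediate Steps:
-523668/(-430 + 354)² = -523668/((-76)²) = -523668/5776 = -523668*1/5776 = -130917/1444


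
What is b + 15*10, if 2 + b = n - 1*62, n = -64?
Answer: 22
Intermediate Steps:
b = -128 (b = -2 + (-64 - 1*62) = -2 + (-64 - 62) = -2 - 126 = -128)
b + 15*10 = -128 + 15*10 = -128 + 150 = 22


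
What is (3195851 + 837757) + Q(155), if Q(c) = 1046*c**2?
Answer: 29163758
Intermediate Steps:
(3195851 + 837757) + Q(155) = (3195851 + 837757) + 1046*155**2 = 4033608 + 1046*24025 = 4033608 + 25130150 = 29163758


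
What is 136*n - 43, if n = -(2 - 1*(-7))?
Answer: -1267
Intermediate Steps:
n = -9 (n = -(2 + 7) = -1*9 = -9)
136*n - 43 = 136*(-9) - 43 = -1224 - 43 = -1267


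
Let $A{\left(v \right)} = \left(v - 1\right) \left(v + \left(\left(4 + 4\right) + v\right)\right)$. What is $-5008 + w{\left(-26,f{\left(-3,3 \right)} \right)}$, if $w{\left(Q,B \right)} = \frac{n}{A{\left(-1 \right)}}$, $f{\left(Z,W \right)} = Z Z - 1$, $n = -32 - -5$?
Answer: $- \frac{20023}{4} \approx -5005.8$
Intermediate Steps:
$n = -27$ ($n = -32 + 5 = -27$)
$A{\left(v \right)} = \left(-1 + v\right) \left(8 + 2 v\right)$ ($A{\left(v \right)} = \left(-1 + v\right) \left(v + \left(8 + v\right)\right) = \left(-1 + v\right) \left(8 + 2 v\right)$)
$f{\left(Z,W \right)} = -1 + Z^{2}$ ($f{\left(Z,W \right)} = Z^{2} - 1 = -1 + Z^{2}$)
$w{\left(Q,B \right)} = \frac{9}{4}$ ($w{\left(Q,B \right)} = - \frac{27}{-8 + 2 \left(-1\right)^{2} + 6 \left(-1\right)} = - \frac{27}{-8 + 2 \cdot 1 - 6} = - \frac{27}{-8 + 2 - 6} = - \frac{27}{-12} = \left(-27\right) \left(- \frac{1}{12}\right) = \frac{9}{4}$)
$-5008 + w{\left(-26,f{\left(-3,3 \right)} \right)} = -5008 + \frac{9}{4} = - \frac{20023}{4}$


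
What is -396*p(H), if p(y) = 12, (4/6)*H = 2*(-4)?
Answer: -4752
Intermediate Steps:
H = -12 (H = 3*(2*(-4))/2 = (3/2)*(-8) = -12)
-396*p(H) = -396*12 = -4752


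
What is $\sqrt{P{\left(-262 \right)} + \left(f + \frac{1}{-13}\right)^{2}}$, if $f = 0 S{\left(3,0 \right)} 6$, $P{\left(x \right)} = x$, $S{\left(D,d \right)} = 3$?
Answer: $\frac{i \sqrt{44277}}{13} \approx 16.186 i$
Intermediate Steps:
$f = 0$ ($f = 0 \cdot 3 \cdot 6 = 0 \cdot 6 = 0$)
$\sqrt{P{\left(-262 \right)} + \left(f + \frac{1}{-13}\right)^{2}} = \sqrt{-262 + \left(0 + \frac{1}{-13}\right)^{2}} = \sqrt{-262 + \left(0 - \frac{1}{13}\right)^{2}} = \sqrt{-262 + \left(- \frac{1}{13}\right)^{2}} = \sqrt{-262 + \frac{1}{169}} = \sqrt{- \frac{44277}{169}} = \frac{i \sqrt{44277}}{13}$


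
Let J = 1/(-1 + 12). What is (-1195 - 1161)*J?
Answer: -2356/11 ≈ -214.18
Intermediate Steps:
J = 1/11 ≈ 0.090909
(-1195 - 1161)*J = (-1195 - 1161)*(1/11) = -2356*1/11 = -2356/11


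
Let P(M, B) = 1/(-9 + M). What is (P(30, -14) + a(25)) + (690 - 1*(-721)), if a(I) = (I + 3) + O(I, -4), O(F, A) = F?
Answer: 30745/21 ≈ 1464.0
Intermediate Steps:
a(I) = 3 + 2*I (a(I) = (I + 3) + I = (3 + I) + I = 3 + 2*I)
(P(30, -14) + a(25)) + (690 - 1*(-721)) = (1/(-9 + 30) + (3 + 2*25)) + (690 - 1*(-721)) = (1/21 + (3 + 50)) + (690 + 721) = (1/21 + 53) + 1411 = 1114/21 + 1411 = 30745/21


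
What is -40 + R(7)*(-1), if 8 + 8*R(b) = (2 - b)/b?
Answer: -2179/56 ≈ -38.911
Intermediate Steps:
R(b) = -1 + (2 - b)/(8*b) (R(b) = -1 + ((2 - b)/b)/8 = -1 + (2 - b)/(8*b))
-40 + R(7)*(-1) = -40 + ((⅛)*(2 - 9*7)/7)*(-1) = -40 + ((⅛)*(⅐)*(2 - 63))*(-1) = -40 + ((⅛)*(⅐)*(-61))*(-1) = -40 - 61/56*(-1) = -40 + 61/56 = -2179/56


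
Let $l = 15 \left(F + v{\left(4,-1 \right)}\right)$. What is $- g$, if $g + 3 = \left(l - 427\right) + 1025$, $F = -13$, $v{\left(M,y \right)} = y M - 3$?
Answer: $-295$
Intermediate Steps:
$v{\left(M,y \right)} = -3 + M y$ ($v{\left(M,y \right)} = M y - 3 = -3 + M y$)
$l = -300$ ($l = 15 \left(-13 + \left(-3 + 4 \left(-1\right)\right)\right) = 15 \left(-13 - 7\right) = 15 \left(-20\right) = -300$)
$g = 295$ ($g = -3 + \left(\left(-300 - 427\right) + 1025\right) = -3 + \left(-727 + 1025\right) = -3 + 298 = 295$)
$- g = \left(-1\right) 295 = -295$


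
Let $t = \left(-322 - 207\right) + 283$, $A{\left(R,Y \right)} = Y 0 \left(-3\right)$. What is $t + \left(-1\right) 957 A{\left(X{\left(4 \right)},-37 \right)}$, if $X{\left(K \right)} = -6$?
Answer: $-246$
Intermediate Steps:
$A{\left(R,Y \right)} = 0$ ($A{\left(R,Y \right)} = 0 \left(-3\right) = 0$)
$t = -246$ ($t = -529 + 283 = -246$)
$t + \left(-1\right) 957 A{\left(X{\left(4 \right)},-37 \right)} = -246 + \left(-1\right) 957 \cdot 0 = -246 - 0 = -246 + 0 = -246$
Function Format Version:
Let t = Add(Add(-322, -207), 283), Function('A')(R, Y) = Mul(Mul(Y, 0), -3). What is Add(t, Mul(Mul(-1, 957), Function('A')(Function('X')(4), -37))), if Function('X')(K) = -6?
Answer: -246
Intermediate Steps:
Function('A')(R, Y) = 0 (Function('A')(R, Y) = Mul(0, -3) = 0)
t = -246 (t = Add(-529, 283) = -246)
Add(t, Mul(Mul(-1, 957), Function('A')(Function('X')(4), -37))) = Add(-246, Mul(Mul(-1, 957), 0)) = Add(-246, Mul(-957, 0)) = Add(-246, 0) = -246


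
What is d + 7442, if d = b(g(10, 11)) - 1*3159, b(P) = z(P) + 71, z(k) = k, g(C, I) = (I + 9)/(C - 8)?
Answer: 4364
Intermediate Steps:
g(C, I) = (9 + I)/(-8 + C)
b(P) = 71 + P (b(P) = P + 71 = 71 + P)
d = -3078 (d = (71 + (9 + 11)/(-8 + 10)) - 1*3159 = (71 + 20/2) - 3159 = (71 + (½)*20) - 3159 = (71 + 10) - 3159 = 81 - 3159 = -3078)
d + 7442 = -3078 + 7442 = 4364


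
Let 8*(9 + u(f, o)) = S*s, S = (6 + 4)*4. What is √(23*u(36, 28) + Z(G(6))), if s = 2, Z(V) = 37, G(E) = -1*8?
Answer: 2*√15 ≈ 7.7460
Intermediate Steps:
G(E) = -8
S = 40 (S = 10*4 = 40)
u(f, o) = 1 (u(f, o) = -9 + (40*2)/8 = -9 + (⅛)*80 = -9 + 10 = 1)
√(23*u(36, 28) + Z(G(6))) = √(23*1 + 37) = √(23 + 37) = √60 = 2*√15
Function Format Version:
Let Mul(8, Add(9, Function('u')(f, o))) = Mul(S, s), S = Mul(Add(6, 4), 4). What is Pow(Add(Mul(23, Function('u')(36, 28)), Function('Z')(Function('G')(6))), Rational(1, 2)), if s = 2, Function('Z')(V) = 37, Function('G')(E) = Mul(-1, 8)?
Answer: Mul(2, Pow(15, Rational(1, 2))) ≈ 7.7460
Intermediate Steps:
Function('G')(E) = -8
S = 40 (S = Mul(10, 4) = 40)
Function('u')(f, o) = 1 (Function('u')(f, o) = Add(-9, Mul(Rational(1, 8), Mul(40, 2))) = Add(-9, Mul(Rational(1, 8), 80)) = Add(-9, 10) = 1)
Pow(Add(Mul(23, Function('u')(36, 28)), Function('Z')(Function('G')(6))), Rational(1, 2)) = Pow(Add(Mul(23, 1), 37), Rational(1, 2)) = Pow(Add(23, 37), Rational(1, 2)) = Pow(60, Rational(1, 2)) = Mul(2, Pow(15, Rational(1, 2)))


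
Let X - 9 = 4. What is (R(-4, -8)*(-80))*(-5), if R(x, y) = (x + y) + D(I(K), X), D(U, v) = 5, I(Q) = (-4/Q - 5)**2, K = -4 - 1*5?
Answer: -2800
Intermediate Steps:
K = -9 (K = -4 - 5 = -9)
I(Q) = (-5 - 4/Q)**2
X = 13 (X = 9 + 4 = 13)
R(x, y) = 5 + x + y (R(x, y) = (x + y) + 5 = 5 + x + y)
(R(-4, -8)*(-80))*(-5) = ((5 - 4 - 8)*(-80))*(-5) = -7*(-80)*(-5) = 560*(-5) = -2800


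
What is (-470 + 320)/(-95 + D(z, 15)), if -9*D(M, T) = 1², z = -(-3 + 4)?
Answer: 675/428 ≈ 1.5771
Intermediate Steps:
z = -1 (z = -1*1 = -1)
D(M, T) = -⅑ (D(M, T) = -⅑*1² = -⅑*1 = -⅑)
(-470 + 320)/(-95 + D(z, 15)) = (-470 + 320)/(-95 - ⅑) = -150/(-856/9) = -150*(-9/856) = 675/428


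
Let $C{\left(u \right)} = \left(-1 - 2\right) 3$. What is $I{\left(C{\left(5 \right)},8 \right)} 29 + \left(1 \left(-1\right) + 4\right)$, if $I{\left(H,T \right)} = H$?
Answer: $-258$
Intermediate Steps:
$C{\left(u \right)} = -9$ ($C{\left(u \right)} = \left(-3\right) 3 = -9$)
$I{\left(C{\left(5 \right)},8 \right)} 29 + \left(1 \left(-1\right) + 4\right) = \left(-9\right) 29 + \left(1 \left(-1\right) + 4\right) = -261 + \left(-1 + 4\right) = -261 + 3 = -258$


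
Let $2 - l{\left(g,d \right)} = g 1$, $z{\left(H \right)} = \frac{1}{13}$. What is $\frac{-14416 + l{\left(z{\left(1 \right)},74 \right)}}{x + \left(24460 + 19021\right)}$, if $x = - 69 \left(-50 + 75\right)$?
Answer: $- \frac{187383}{542828} \approx -0.3452$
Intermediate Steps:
$z{\left(H \right)} = \frac{1}{13}$
$l{\left(g,d \right)} = 2 - g$ ($l{\left(g,d \right)} = 2 - g 1 = 2 - g$)
$x = -1725$ ($x = \left(-69\right) 25 = -1725$)
$\frac{-14416 + l{\left(z{\left(1 \right)},74 \right)}}{x + \left(24460 + 19021\right)} = \frac{-14416 + \left(2 - \frac{1}{13}\right)}{-1725 + \left(24460 + 19021\right)} = \frac{-14416 + \left(2 - \frac{1}{13}\right)}{-1725 + 43481} = \frac{-14416 + \frac{25}{13}}{41756} = \left(- \frac{187383}{13}\right) \frac{1}{41756} = - \frac{187383}{542828}$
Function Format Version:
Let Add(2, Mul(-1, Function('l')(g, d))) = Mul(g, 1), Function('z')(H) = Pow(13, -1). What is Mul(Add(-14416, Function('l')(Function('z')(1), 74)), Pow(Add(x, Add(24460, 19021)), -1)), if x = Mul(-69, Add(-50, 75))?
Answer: Rational(-187383, 542828) ≈ -0.34520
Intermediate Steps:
Function('z')(H) = Rational(1, 13)
Function('l')(g, d) = Add(2, Mul(-1, g)) (Function('l')(g, d) = Add(2, Mul(-1, Mul(g, 1))) = Add(2, Mul(-1, g)))
x = -1725 (x = Mul(-69, 25) = -1725)
Mul(Add(-14416, Function('l')(Function('z')(1), 74)), Pow(Add(x, Add(24460, 19021)), -1)) = Mul(Add(-14416, Add(2, Mul(-1, Rational(1, 13)))), Pow(Add(-1725, Add(24460, 19021)), -1)) = Mul(Add(-14416, Add(2, Rational(-1, 13))), Pow(Add(-1725, 43481), -1)) = Mul(Add(-14416, Rational(25, 13)), Pow(41756, -1)) = Mul(Rational(-187383, 13), Rational(1, 41756)) = Rational(-187383, 542828)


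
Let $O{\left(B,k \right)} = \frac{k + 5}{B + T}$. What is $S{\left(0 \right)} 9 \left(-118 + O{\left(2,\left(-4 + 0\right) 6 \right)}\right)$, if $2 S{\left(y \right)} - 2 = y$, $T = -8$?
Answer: $- \frac{2067}{2} \approx -1033.5$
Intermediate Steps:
$O{\left(B,k \right)} = \frac{5 + k}{-8 + B}$ ($O{\left(B,k \right)} = \frac{k + 5}{B - 8} = \frac{5 + k}{-8 + B}$)
$S{\left(y \right)} = 1 + \frac{y}{2}$
$S{\left(0 \right)} 9 \left(-118 + O{\left(2,\left(-4 + 0\right) 6 \right)}\right) = \left(1 + \frac{1}{2} \cdot 0\right) 9 \left(-118 + \frac{5 + \left(-4 + 0\right) 6}{-8 + 2}\right) = \left(1 + 0\right) 9 \left(-118 + \frac{5 - 24}{-6}\right) = 1 \cdot 9 \left(-118 - \frac{5 - 24}{6}\right) = 9 \left(-118 - - \frac{19}{6}\right) = 9 \left(-118 + \frac{19}{6}\right) = 9 \left(- \frac{689}{6}\right) = - \frac{2067}{2}$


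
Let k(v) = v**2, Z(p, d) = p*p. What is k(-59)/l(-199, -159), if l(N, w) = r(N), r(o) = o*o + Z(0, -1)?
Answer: 3481/39601 ≈ 0.087902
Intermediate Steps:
Z(p, d) = p**2
r(o) = o**2 (r(o) = o*o + 0**2 = o**2 + 0 = o**2)
l(N, w) = N**2
k(-59)/l(-199, -159) = (-59)**2/((-199)**2) = 3481/39601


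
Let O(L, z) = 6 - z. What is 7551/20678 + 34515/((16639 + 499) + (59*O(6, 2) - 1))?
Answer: 281628231/119746298 ≈ 2.3519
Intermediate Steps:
7551/20678 + 34515/((16639 + 499) + (59*O(6, 2) - 1)) = 7551/20678 + 34515/((16639 + 499) + (59*(6 - 1*2) - 1)) = 7551*(1/20678) + 34515/(17138 + (59*(6 - 2) - 1)) = 7551/20678 + 34515/(17138 + (59*4 - 1)) = 7551/20678 + 34515/(17138 + (236 - 1)) = 7551/20678 + 34515/(17138 + 235) = 7551/20678 + 34515/17373 = 7551/20678 + 34515*(1/17373) = 7551/20678 + 11505/5791 = 281628231/119746298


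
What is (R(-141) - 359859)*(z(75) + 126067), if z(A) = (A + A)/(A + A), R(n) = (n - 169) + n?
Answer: -45423561080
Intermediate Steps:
R(n) = -169 + 2*n (R(n) = (-169 + n) + n = -169 + 2*n)
z(A) = 1 (z(A) = (2*A)/((2*A)) = (2*A)*(1/(2*A)) = 1)
(R(-141) - 359859)*(z(75) + 126067) = ((-169 + 2*(-141)) - 359859)*(1 + 126067) = ((-169 - 282) - 359859)*126068 = (-451 - 359859)*126068 = -360310*126068 = -45423561080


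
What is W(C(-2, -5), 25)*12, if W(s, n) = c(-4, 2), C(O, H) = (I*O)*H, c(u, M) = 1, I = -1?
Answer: 12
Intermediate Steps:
C(O, H) = -H*O (C(O, H) = (-O)*H = -H*O)
W(s, n) = 1
W(C(-2, -5), 25)*12 = 1*12 = 12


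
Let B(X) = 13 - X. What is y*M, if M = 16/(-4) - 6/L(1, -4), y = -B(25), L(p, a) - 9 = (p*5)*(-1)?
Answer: -66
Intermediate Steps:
L(p, a) = 9 - 5*p (L(p, a) = 9 + (p*5)*(-1) = 9 + (5*p)*(-1) = 9 - 5*p)
y = 12 (y = -(13 - 1*25) = -(13 - 25) = -1*(-12) = 12)
M = -11/2 (M = 16/(-4) - 6/(9 - 5*1) = 16*(-¼) - 6/(9 - 5) = -4 - 6/4 = -4 - 6*¼ = -4 - 3/2 = -11/2 ≈ -5.5000)
y*M = 12*(-11/2) = -66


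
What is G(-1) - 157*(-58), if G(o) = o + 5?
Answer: 9110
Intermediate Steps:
G(o) = 5 + o
G(-1) - 157*(-58) = (5 - 1) - 157*(-58) = 4 + 9106 = 9110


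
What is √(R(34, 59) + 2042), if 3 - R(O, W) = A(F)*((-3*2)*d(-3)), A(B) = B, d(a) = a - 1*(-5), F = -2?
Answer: √2021 ≈ 44.956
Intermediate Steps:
d(a) = 5 + a (d(a) = a + 5 = 5 + a)
R(O, W) = -21 (R(O, W) = 3 - (-2)*(-3*2)*(5 - 3) = 3 - (-2)*(-6*2) = 3 - (-2)*(-12) = 3 - 1*24 = 3 - 24 = -21)
√(R(34, 59) + 2042) = √(-21 + 2042) = √2021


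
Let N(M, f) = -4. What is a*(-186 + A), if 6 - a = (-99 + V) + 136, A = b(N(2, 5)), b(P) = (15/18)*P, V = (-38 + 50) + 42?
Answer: 48280/3 ≈ 16093.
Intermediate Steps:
V = 54 (V = 12 + 42 = 54)
b(P) = 5*P/6 (b(P) = (15*(1/18))*P = 5*P/6)
A = -10/3 (A = (⅚)*(-4) = -10/3 ≈ -3.3333)
a = -85 (a = 6 - ((-99 + 54) + 136) = 6 - (-45 + 136) = 6 - 1*91 = 6 - 91 = -85)
a*(-186 + A) = -85*(-186 - 10/3) = -85*(-568/3) = 48280/3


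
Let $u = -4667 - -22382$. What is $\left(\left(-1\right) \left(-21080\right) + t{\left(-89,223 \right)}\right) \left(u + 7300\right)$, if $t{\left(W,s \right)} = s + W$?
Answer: $530668210$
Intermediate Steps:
$u = 17715$ ($u = -4667 + 22382 = 17715$)
$t{\left(W,s \right)} = W + s$
$\left(\left(-1\right) \left(-21080\right) + t{\left(-89,223 \right)}\right) \left(u + 7300\right) = \left(\left(-1\right) \left(-21080\right) + \left(-89 + 223\right)\right) \left(17715 + 7300\right) = \left(21080 + 134\right) 25015 = 21214 \cdot 25015 = 530668210$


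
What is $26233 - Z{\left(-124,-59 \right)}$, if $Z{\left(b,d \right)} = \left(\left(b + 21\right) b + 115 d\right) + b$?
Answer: $20370$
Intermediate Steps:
$Z{\left(b,d \right)} = b + 115 d + b \left(21 + b\right)$ ($Z{\left(b,d \right)} = \left(\left(21 + b\right) b + 115 d\right) + b = \left(b \left(21 + b\right) + 115 d\right) + b = \left(115 d + b \left(21 + b\right)\right) + b = b + 115 d + b \left(21 + b\right)$)
$26233 - Z{\left(-124,-59 \right)} = 26233 - \left(\left(-124\right)^{2} + 22 \left(-124\right) + 115 \left(-59\right)\right) = 26233 - \left(15376 - 2728 - 6785\right) = 26233 - 5863 = 20370$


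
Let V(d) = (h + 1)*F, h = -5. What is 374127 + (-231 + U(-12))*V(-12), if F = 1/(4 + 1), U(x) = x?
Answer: 1871607/5 ≈ 3.7432e+5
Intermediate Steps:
F = 1/5 ≈ 0.20000
V(d) = -4/5 (V(d) = (-5 + 1)*(1/5) = -4*1/5 = -4/5)
374127 + (-231 + U(-12))*V(-12) = 374127 + (-231 - 12)*(-4/5) = 374127 - 243*(-4/5) = 374127 + 972/5 = 1871607/5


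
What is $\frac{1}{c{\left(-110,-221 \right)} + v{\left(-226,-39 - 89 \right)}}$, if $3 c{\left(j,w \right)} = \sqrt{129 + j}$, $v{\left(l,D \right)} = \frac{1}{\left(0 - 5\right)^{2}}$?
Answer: $- \frac{225}{11866} + \frac{1875 \sqrt{19}}{11866} \approx 0.66981$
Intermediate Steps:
$v{\left(l,D \right)} = \frac{1}{25}$ ($v{\left(l,D \right)} = \frac{1}{\left(-5\right)^{2}} = \frac{1}{25}$)
$c{\left(j,w \right)} = \frac{\sqrt{129 + j}}{3}$
$\frac{1}{c{\left(-110,-221 \right)} + v{\left(-226,-39 - 89 \right)}} = \frac{1}{\frac{\sqrt{129 - 110}}{3} + \frac{1}{25}} = \frac{1}{\frac{\sqrt{19}}{3} + \frac{1}{25}} = \frac{1}{\frac{1}{25} + \frac{\sqrt{19}}{3}}$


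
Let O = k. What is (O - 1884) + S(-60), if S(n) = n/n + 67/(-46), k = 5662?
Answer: 173767/46 ≈ 3777.5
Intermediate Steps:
S(n) = -21/46 (S(n) = 1 + 67*(-1/46) = 1 - 67/46 = -21/46)
O = 5662
(O - 1884) + S(-60) = (5662 - 1884) - 21/46 = 3778 - 21/46 = 173767/46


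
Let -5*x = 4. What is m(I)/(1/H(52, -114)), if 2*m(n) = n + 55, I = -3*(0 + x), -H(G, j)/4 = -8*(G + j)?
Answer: -284704/5 ≈ -56941.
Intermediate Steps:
x = -⅘ (x = -⅕*4 = -⅘ ≈ -0.80000)
H(G, j) = 32*G + 32*j (H(G, j) = -(-32)*(G + j) = -4*(-8*G - 8*j) = 32*G + 32*j)
I = 12/5 (I = -3*(0 - ⅘) = -3*(-⅘) = 12/5 ≈ 2.4000)
m(n) = 55/2 + n/2 (m(n) = (n + 55)/2 = (55 + n)/2 = 55/2 + n/2)
m(I)/(1/H(52, -114)) = (55/2 + (½)*(12/5))/(1/(32*52 + 32*(-114))) = (55/2 + 6/5)/(1/(1664 - 3648)) = 287/(10*(1/(-1984))) = 287/(10*(-1/1984)) = (287/10)*(-1984) = -284704/5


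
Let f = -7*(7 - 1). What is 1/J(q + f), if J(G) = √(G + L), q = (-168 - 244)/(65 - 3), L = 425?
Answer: √361677/11667 ≈ 0.051547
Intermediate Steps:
q = -206/31 (q = -412/62 = -412*1/62 = -206/31 ≈ -6.6452)
f = -42 (f = -7*6 = -42)
J(G) = √(425 + G) (J(G) = √(G + 425) = √(425 + G))
1/J(q + f) = 1/(√(425 + (-206/31 - 42))) = 1/(√(425 - 1508/31)) = 1/(√(11667/31)) = 1/(√361677/31) = √361677/11667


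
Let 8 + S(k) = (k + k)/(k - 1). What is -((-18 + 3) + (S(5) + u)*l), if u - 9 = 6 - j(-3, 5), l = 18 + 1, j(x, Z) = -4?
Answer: -483/2 ≈ -241.50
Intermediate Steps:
l = 19
S(k) = -8 + 2*k/(-1 + k) (S(k) = -8 + (k + k)/(k - 1) = -8 + (2*k)/(-1 + k) = -8 + 2*k/(-1 + k))
u = 19 (u = 9 + (6 - 1*(-4)) = 9 + (6 + 4) = 9 + 10 = 19)
-((-18 + 3) + (S(5) + u)*l) = -((-18 + 3) + (2*(4 - 3*5)/(-1 + 5) + 19)*19) = -(-15 + (2*(4 - 15)/4 + 19)*19) = -(-15 + (2*(1/4)*(-11) + 19)*19) = -(-15 + (-11/2 + 19)*19) = -(-15 + (27/2)*19) = -(-15 + 513/2) = -1*483/2 = -483/2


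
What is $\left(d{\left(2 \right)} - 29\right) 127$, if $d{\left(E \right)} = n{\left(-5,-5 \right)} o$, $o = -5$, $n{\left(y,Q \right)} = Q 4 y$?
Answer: $-67183$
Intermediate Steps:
$n{\left(y,Q \right)} = 4 Q y$
$d{\left(E \right)} = -500$ ($d{\left(E \right)} = 4 \left(-5\right) \left(-5\right) \left(-5\right) = 100 \left(-5\right) = -500$)
$\left(d{\left(2 \right)} - 29\right) 127 = \left(-500 - 29\right) 127 = \left(-529\right) 127 = -67183$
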